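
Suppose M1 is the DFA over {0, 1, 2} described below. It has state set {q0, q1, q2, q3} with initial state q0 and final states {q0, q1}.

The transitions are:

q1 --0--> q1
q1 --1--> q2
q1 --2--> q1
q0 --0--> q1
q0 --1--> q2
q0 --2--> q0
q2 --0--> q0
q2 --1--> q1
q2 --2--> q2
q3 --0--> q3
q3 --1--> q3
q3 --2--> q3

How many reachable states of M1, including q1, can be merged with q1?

2

Reachable states from the start: {q0,q1,q2}. Unreachable: {q3} — drop them.
P0 = {q0,q1} | {q2}.
No further refinement is possible. Final partition (2 blocks): {q0,q1} | {q2}.
State q1 belongs to the block {q0,q1}, which has 2 states.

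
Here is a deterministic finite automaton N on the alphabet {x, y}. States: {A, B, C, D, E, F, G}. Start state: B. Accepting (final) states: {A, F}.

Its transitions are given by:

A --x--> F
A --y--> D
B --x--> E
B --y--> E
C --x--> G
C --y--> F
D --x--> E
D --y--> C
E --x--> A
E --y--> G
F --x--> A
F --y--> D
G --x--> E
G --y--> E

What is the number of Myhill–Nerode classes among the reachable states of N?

5

All states are reachable from the start state.
P0 = {A,F} | {B,C,D,E,G}.
Split {B,C,D,E,G} by δ(·,x) → {B,C,D,G} and {E}.
Refine {B,C,D,G} on symbol x: members go to different blocks, giving {B,D,G} and {C}.
Refine {B,D,G} on symbol y: members go to different blocks, giving {B,G} and {D}.
No further refinement is possible. Final partition (5 blocks): {A,F} | {B,G} | {E} | {C} | {D}.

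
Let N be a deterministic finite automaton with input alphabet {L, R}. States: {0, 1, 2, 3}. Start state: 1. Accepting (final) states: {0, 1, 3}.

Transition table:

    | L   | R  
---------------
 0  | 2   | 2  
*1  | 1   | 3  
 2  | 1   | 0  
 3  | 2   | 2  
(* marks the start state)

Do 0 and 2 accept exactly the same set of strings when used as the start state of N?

P0 = {0,1,3} | {2}.
On input L, block {0,1,3} splits into {0,3} and {1}.
No further refinement is possible. Final partition (3 blocks): {0,3} | {2} | {1}.
0 and 2 end up in different blocks, so they are distinguishable. For instance, the string 'ε' is accepted from only 0.

No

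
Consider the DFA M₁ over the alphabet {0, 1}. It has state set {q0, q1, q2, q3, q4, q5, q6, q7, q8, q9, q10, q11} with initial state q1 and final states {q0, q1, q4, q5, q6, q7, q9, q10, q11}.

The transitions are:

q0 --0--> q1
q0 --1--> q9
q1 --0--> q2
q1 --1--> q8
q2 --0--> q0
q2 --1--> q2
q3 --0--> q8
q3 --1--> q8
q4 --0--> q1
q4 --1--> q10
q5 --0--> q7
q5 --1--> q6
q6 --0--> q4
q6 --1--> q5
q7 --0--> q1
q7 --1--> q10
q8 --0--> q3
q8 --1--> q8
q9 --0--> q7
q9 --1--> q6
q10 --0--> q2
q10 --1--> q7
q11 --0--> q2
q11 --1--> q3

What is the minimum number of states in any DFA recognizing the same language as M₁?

7

First remove the unreachable states {q11}; 11 states remain.
P0 = {q0,q1,q4,q5,q6,q7,q9,q10} | {q2,q3,q8}.
On input 0, block {q0,q1,q4,q5,q6,q7,q9,q10} splits into {q0,q4,q5,q6,q7,q9} and {q1,q10}.
Refine {q0,q4,q5,q6,q7,q9} on symbol 0: members go to different blocks, giving {q0,q4,q7} and {q5,q6,q9}.
Refine {q0,q4,q7} on symbol 1: members go to different blocks, giving {q4,q7} and {q0}.
Split {q2,q3,q8} by δ(·,0) → {q3,q8} and {q2}.
On input 1, block {q1,q10} splits into {q1} and {q10}.
The partition is now stable with 7 blocks: {q4,q7} | {q3,q8} | {q1} | {q5,q6,q9} | {q0} | {q2} | {q10}.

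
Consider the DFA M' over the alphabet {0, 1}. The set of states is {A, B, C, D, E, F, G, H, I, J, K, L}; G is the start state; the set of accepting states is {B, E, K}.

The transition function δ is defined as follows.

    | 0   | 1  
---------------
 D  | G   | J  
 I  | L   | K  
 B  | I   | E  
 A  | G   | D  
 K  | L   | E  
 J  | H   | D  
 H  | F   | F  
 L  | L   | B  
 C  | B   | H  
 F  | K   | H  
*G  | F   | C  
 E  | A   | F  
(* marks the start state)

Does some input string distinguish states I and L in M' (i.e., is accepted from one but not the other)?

No

Every state is reachable, so we keep all 12.
Initial partition by acceptance: {B,E,K} | {A,C,D,F,G,H,I,J,L}.
On input 1, block {B,E,K} splits into {B,K} and {E}.
Split {A,C,D,F,G,H,I,J,L} by δ(·,0) → {A,D,G,H,I,J,L} and {C,F}.
Split {A,D,G,H,I,J,L} by δ(·,0) → {A,D,I,J,L} and {G,H}.
Refine {A,D,I,J,L} on symbol 0: members go to different blocks, giving {A,D,J} and {I,L}.
The partition is now stable with 6 blocks: {B,K} | {A,D,J} | {E} | {C,F} | {G,H} | {I,L}.
I and L lie in the same block of the stable partition, so they are equivalent — no string distinguishes them.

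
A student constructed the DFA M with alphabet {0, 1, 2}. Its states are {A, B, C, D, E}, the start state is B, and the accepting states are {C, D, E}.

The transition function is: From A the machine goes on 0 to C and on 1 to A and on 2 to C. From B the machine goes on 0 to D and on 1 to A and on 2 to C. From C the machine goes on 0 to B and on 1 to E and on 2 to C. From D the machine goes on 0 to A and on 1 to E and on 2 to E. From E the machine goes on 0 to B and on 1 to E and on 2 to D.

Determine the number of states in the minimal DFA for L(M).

2

Every state is reachable, so we keep all 5.
Start with accepting vs non-accepting: {C,D,E} | {A,B}.
The partition is now stable with 2 blocks: {C,D,E} | {A,B}.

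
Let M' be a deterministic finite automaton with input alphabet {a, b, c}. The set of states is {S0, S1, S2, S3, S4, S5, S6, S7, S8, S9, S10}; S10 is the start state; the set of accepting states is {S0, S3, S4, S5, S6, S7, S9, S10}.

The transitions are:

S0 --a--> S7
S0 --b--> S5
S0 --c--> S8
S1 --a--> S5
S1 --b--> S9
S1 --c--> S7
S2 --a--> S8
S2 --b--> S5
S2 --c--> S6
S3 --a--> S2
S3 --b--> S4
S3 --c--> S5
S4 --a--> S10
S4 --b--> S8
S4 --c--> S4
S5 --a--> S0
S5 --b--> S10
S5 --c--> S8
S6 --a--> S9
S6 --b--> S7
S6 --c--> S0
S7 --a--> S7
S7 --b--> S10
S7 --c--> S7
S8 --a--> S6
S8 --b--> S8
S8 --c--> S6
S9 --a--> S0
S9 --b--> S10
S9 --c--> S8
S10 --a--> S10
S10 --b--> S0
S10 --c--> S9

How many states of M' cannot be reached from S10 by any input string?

4

Starting at S10 and following transitions, the reachable set is {S0, S5, S6, S7, S8, S9, S10}. That leaves S1, S2, S3, S4 unreachable — 4 in total.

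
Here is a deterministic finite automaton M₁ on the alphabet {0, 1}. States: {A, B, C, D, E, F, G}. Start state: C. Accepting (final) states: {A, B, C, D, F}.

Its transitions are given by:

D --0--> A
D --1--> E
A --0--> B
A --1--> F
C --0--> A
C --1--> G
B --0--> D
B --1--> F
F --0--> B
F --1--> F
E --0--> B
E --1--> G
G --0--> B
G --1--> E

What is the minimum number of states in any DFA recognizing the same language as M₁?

Every state is reachable, so we keep all 7.
Start with accepting vs non-accepting: {A,B,C,D,F} | {E,G}.
Refine {A,B,C,D,F} on symbol 1: members go to different blocks, giving {A,B,F} and {C,D}.
Refine {A,B,F} on symbol 0: members go to different blocks, giving {A,F} and {B}.
No further refinement is possible. Final partition (4 blocks): {A,F} | {E,G} | {C,D} | {B}.

4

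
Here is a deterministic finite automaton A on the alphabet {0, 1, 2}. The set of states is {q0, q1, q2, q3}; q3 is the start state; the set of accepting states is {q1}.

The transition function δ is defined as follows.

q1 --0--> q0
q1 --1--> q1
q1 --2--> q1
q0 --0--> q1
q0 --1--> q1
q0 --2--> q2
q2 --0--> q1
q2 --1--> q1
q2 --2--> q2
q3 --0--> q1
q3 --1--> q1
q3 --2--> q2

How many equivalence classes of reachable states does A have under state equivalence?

2

Every state is reachable, so we keep all 4.
P0 = {q1} | {q0,q2,q3}.
No further refinement is possible. Final partition (2 blocks): {q1} | {q0,q2,q3}.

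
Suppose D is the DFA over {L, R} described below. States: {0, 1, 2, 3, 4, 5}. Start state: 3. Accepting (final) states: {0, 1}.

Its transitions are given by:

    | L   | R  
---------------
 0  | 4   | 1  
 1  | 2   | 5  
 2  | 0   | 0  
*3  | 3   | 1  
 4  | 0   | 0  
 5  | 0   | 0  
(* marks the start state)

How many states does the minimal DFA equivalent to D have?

Every state is reachable, so we keep all 6.
P0 = {0,1} | {2,3,4,5}.
Refine {0,1} on symbol R: members go to different blocks, giving {0} and {1}.
Refine {2,3,4,5} on symbol L: members go to different blocks, giving {2,4,5} and {3}.
No further refinement is possible. Final partition (4 blocks): {0} | {2,4,5} | {1} | {3}.

4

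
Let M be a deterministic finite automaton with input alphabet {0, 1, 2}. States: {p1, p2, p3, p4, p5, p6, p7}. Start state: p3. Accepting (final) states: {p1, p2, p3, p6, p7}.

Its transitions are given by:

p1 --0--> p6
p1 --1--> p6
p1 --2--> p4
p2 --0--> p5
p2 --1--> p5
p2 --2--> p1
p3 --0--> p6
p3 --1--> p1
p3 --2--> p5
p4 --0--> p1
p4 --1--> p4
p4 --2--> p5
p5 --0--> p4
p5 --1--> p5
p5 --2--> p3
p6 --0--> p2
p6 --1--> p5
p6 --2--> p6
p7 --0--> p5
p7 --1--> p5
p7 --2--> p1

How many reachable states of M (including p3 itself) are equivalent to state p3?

1

States {p7} cannot be reached from the start state, so discard them.
Start with accepting vs non-accepting: {p1,p2,p3,p6} | {p4,p5}.
Refine {p1,p2,p3,p6} on symbol 0: members go to different blocks, giving {p1,p3,p6} and {p2}.
Split {p1,p3,p6} by δ(·,0) → {p1,p3} and {p6}.
Refine {p1,p3} on symbol 1: members go to different blocks, giving {p1} and {p3}.
On input 0, block {p4,p5} splits into {p4} and {p5}.
The partition is now stable with 6 blocks: {p1} | {p4} | {p2} | {p6} | {p3} | {p5}.
State p3 belongs to the block {p3}, which has 1 states.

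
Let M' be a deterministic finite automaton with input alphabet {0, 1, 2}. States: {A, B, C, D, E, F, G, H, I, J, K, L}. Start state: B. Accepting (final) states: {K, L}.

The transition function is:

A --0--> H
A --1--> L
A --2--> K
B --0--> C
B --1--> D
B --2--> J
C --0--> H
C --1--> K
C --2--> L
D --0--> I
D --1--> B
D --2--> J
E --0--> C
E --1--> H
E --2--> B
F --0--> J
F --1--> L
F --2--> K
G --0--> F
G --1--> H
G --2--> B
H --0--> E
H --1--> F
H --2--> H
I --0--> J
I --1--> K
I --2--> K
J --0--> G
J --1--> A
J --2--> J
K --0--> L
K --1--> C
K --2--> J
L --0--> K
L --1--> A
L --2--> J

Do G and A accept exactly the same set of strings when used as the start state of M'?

Every state is reachable, so we keep all 12.
P0 = {K,L} | {A,B,C,D,E,F,G,H,I,J}.
On input 1, block {A,B,C,D,E,F,G,H,I,J} splits into {B,D,E,G,H,J} and {A,C,F,I}.
On input 0, block {B,D,E,G,H,J} splits into {B,D,E,G} and {H,J}.
Refine {B,D,E,G} on symbol 1: members go to different blocks, giving {B,D} and {E,G}.
Stable partition: {K,L} | {B,D} | {A,C,F,I} | {H,J} | {E,G} — 5 equivalence classes.
G and A end up in different blocks, so they are distinguishable. For instance, the string '1' is accepted from only A.

No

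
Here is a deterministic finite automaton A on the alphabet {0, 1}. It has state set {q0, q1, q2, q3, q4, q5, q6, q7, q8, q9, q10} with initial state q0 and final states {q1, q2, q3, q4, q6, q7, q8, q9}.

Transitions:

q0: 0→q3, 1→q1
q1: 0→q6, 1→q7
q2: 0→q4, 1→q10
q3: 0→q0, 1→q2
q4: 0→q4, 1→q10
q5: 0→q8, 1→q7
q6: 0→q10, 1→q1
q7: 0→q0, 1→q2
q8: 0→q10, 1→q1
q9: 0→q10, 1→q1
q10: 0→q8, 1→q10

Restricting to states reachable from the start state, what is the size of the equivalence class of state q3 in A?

2

States {q5,q9} cannot be reached from the start state, so discard them.
Initial partition by acceptance: {q1,q2,q3,q4,q6,q7,q8} | {q0,q10}.
Split {q1,q2,q3,q4,q6,q7,q8} by δ(·,0) → {q3,q6,q7,q8} and {q1,q2,q4}.
On input 1, block {q0,q10} splits into {q0} and {q10}.
Split {q3,q6,q7,q8} by δ(·,0) → {q3,q7} and {q6,q8}.
Refine {q1,q2,q4} on symbol 0: members go to different blocks, giving {q2,q4} and {q1}.
The partition is now stable with 6 blocks: {q3,q7} | {q0} | {q2,q4} | {q10} | {q6,q8} | {q1}.
State q3 belongs to the block {q3,q7}, which has 2 states.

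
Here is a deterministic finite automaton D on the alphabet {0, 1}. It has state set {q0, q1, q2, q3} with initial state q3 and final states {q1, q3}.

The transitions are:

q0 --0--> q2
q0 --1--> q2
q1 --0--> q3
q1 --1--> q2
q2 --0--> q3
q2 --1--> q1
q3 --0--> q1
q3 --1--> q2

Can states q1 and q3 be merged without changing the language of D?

Yes

Reachable states from the start: {q1,q2,q3}. Unreachable: {q0} — drop them.
P0 = {q1,q3} | {q2}.
Stable partition: {q1,q3} | {q2} — 2 equivalence classes.
q1 and q3 lie in the same block of the stable partition, so they are equivalent — no string distinguishes them.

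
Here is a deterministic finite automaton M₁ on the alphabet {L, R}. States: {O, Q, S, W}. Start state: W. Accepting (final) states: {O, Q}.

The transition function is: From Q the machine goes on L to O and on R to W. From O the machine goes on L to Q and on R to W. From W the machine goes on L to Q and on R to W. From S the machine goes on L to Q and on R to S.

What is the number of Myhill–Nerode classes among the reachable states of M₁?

States {S} cannot be reached from the start state, so discard them.
P0 = {O,Q} | {W}.
No further refinement is possible. Final partition (2 blocks): {O,Q} | {W}.

2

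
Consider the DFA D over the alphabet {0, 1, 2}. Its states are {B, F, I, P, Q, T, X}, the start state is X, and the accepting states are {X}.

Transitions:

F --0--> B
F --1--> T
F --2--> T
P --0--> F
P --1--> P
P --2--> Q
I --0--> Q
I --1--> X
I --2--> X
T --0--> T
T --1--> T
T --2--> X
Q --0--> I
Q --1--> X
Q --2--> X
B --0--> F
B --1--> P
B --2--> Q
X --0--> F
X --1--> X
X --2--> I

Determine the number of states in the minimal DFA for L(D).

5

All states are reachable from the start state.
P0 = {X} | {B,F,I,P,Q,T}.
Refine {B,F,I,P,Q,T} on symbol 1: members go to different blocks, giving {B,F,P,T} and {I,Q}.
Split {B,F,P,T} by δ(·,2) → {B,P} and {F} and {T}.
Stable partition: {X} | {B,P} | {I,Q} | {F} | {T} — 5 equivalence classes.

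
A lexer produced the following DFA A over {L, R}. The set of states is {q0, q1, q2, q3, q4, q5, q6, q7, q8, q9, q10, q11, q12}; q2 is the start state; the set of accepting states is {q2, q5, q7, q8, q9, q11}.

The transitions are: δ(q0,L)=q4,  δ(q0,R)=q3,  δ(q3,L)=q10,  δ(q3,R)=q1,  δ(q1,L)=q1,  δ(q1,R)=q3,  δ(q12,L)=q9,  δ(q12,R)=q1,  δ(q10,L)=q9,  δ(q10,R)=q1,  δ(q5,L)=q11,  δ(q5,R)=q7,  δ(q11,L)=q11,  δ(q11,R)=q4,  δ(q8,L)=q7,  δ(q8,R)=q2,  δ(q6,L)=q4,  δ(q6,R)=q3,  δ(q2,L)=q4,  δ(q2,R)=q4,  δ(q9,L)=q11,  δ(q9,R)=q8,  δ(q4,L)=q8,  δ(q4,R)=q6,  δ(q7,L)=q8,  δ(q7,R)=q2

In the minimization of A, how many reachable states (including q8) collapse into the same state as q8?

Reachable states from the start: {q1,q2,q3,q4,q6,q7,q8,q9,q10,q11}. Unreachable: {q0,q5,q12} — drop them.
Start with accepting vs non-accepting: {q2,q7,q8,q9,q11} | {q1,q3,q4,q6,q10}.
On input L, block {q2,q7,q8,q9,q11} splits into {q7,q8,q9,q11} and {q2}.
Refine {q7,q8,q9,q11} on symbol R: members go to different blocks, giving {q7,q8} and {q9} and {q11}.
Refine {q1,q3,q4,q6,q10} on symbol L: members go to different blocks, giving {q1,q3,q6} and {q4} and {q10}.
Refine {q1,q3,q6} on symbol L: members go to different blocks, giving {q1} and {q3} and {q6}.
Stable partition: {q7,q8} | {q1} | {q2} | {q9} | {q11} | {q4} | {q10} | {q3} | {q6} — 9 equivalence classes.
The equivalence class containing q8 is {q7,q8}, of size 2.

2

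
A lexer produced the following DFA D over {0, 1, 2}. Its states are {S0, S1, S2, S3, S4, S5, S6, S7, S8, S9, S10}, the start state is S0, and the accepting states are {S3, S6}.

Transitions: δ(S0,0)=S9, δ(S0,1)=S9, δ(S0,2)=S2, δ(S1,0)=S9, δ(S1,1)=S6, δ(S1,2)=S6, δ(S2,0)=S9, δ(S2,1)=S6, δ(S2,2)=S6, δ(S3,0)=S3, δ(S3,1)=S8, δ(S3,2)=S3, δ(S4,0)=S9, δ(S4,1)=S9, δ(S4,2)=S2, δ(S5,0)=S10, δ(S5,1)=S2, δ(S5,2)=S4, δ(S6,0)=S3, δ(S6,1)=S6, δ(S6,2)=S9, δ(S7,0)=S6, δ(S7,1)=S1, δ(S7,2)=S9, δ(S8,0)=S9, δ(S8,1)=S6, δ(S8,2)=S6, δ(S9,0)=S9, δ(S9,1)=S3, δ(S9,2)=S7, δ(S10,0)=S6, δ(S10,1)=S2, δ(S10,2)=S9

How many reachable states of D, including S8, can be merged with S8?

States {S4,S5,S10} cannot be reached from the start state, so discard them.
Initial partition by acceptance: {S3,S6} | {S0,S1,S2,S7,S8,S9}.
Split {S3,S6} by δ(·,1) → {S3} and {S6}.
On input 0, block {S0,S1,S2,S7,S8,S9} splits into {S0,S1,S2,S8,S9} and {S7}.
Split {S0,S1,S2,S8,S9} by δ(·,1) → {S1,S2,S8} and {S0} and {S9}.
Stable partition: {S3} | {S1,S2,S8} | {S6} | {S7} | {S0} | {S9} — 6 equivalence classes.
The equivalence class containing S8 is {S1,S2,S8}, of size 3.

3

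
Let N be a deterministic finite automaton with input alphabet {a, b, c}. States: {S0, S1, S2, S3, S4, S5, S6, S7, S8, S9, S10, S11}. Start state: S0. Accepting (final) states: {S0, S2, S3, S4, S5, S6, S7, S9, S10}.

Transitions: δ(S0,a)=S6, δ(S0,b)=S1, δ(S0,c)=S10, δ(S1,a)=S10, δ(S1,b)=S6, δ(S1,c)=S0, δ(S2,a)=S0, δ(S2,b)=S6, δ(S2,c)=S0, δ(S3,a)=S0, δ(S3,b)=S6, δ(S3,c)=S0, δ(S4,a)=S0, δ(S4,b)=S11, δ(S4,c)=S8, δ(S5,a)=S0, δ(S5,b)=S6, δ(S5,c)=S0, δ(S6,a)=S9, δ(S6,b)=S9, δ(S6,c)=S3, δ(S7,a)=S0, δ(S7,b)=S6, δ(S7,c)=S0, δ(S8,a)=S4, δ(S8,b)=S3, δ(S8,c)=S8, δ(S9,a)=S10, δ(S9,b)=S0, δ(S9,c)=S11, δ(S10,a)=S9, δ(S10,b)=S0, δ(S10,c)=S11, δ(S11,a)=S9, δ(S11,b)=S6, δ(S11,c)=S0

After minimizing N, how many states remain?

First remove the unreachable states {S2,S4,S5,S7,S8}; 7 states remain.
Start with accepting vs non-accepting: {S0,S3,S6,S9,S10} | {S1,S11}.
Split {S0,S3,S6,S9,S10} by δ(·,b) → {S3,S6,S9,S10} and {S0}.
On input a, block {S3,S6,S9,S10} splits into {S6,S9,S10} and {S3}.
Split {S6,S9,S10} by δ(·,b) → {S9,S10} and {S6}.
The partition is now stable with 5 blocks: {S9,S10} | {S1,S11} | {S0} | {S3} | {S6}.

5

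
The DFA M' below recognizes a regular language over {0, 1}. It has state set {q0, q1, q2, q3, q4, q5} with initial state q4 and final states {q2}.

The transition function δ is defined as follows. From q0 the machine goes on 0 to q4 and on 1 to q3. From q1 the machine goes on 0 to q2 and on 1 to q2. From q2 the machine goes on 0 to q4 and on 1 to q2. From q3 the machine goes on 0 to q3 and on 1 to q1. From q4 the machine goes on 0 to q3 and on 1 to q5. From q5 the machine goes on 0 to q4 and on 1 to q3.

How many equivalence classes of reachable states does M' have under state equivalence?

5

First remove the unreachable states {q0}; 5 states remain.
P0 = {q2} | {q1,q3,q4,q5}.
Refine {q1,q3,q4,q5} on symbol 0: members go to different blocks, giving {q3,q4,q5} and {q1}.
On input 1, block {q3,q4,q5} splits into {q4,q5} and {q3}.
On input 0, block {q4,q5} splits into {q4} and {q5}.
No further refinement is possible. Final partition (5 blocks): {q2} | {q4} | {q1} | {q3} | {q5}.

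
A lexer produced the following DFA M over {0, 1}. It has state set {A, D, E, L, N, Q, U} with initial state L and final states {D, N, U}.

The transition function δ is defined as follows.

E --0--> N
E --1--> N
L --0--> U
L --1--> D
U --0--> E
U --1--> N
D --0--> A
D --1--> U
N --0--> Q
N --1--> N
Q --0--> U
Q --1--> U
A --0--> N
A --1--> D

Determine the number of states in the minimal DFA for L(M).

2

Start with accepting vs non-accepting: {D,N,U} | {A,E,L,Q}.
Stable partition: {D,N,U} | {A,E,L,Q} — 2 equivalence classes.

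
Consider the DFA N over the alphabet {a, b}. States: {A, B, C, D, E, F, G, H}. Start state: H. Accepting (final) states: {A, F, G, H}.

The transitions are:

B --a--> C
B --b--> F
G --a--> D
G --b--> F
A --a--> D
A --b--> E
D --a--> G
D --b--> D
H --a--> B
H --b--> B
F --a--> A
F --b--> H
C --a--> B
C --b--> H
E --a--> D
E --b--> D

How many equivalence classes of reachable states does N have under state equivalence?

8

Every state is reachable, so we keep all 8.
Initial partition by acceptance: {A,F,G,H} | {B,C,D,E}.
Split {A,F,G,H} by δ(·,a) → {A,G,H} and {F}.
Split {A,G,H} by δ(·,b) → {A,H} and {G}.
Split {B,C,D,E} by δ(·,a) → {B,C,E} and {D}.
On input a, block {A,H} splits into {A} and {H}.
Refine {B,C,E} on symbol a: members go to different blocks, giving {B,C} and {E}.
On input b, block {B,C} splits into {B} and {C}.
The partition is now stable with 8 blocks: {A} | {B} | {F} | {G} | {D} | {H} | {E} | {C}.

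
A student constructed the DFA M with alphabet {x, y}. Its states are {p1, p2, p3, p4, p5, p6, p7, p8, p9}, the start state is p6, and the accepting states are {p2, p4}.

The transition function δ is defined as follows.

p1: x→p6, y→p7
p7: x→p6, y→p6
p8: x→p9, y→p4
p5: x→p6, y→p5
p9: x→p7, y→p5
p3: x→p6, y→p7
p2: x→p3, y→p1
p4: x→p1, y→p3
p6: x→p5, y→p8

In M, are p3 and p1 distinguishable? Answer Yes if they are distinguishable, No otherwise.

Reachable states from the start: {p1,p3,p4,p5,p6,p7,p8,p9}. Unreachable: {p2} — drop them.
Initial partition by acceptance: {p4} | {p1,p3,p5,p6,p7,p8,p9}.
Refine {p1,p3,p5,p6,p7,p8,p9} on symbol y: members go to different blocks, giving {p1,p3,p5,p6,p7,p9} and {p8}.
On input y, block {p1,p3,p5,p6,p7,p9} splits into {p1,p3,p5,p7,p9} and {p6}.
Refine {p1,p3,p5,p7,p9} on symbol x: members go to different blocks, giving {p1,p3,p5,p7} and {p9}.
Split {p1,p3,p5,p7} by δ(·,y) → {p1,p3,p5} and {p7}.
Split {p1,p3,p5} by δ(·,y) → {p1,p3} and {p5}.
The partition is now stable with 7 blocks: {p4} | {p1,p3} | {p8} | {p6} | {p9} | {p7} | {p5}.
p3 and p1 lie in the same block of the stable partition, so they are equivalent — no string distinguishes them.

No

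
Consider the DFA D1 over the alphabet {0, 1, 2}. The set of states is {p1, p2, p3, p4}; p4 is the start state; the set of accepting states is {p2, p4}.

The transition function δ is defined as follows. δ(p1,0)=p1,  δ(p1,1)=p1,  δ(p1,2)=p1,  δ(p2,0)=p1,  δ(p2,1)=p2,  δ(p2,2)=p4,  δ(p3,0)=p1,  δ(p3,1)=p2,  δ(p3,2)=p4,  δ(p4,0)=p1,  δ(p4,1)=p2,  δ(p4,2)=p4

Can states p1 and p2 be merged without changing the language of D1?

Reachable states from the start: {p1,p2,p4}. Unreachable: {p3} — drop them.
Start with accepting vs non-accepting: {p2,p4} | {p1}.
The partition is now stable with 2 blocks: {p2,p4} | {p1}.
p1 and p2 end up in different blocks, so they are distinguishable. For instance, the string 'ε' is accepted from only p2.

No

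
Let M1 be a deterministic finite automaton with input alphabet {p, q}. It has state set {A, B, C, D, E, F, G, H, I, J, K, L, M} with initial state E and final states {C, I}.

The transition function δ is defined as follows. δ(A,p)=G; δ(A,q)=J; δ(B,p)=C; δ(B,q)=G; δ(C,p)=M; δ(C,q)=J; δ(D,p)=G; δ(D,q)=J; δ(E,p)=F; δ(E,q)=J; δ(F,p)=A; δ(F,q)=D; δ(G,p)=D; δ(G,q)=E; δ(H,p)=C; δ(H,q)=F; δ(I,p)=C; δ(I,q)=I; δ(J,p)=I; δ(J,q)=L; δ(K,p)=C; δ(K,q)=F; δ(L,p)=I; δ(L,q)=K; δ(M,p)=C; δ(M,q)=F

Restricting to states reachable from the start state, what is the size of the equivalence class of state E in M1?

States {B,H} cannot be reached from the start state, so discard them.
P0 = {C,I} | {A,D,E,F,G,J,K,L,M}.
Refine {C,I} on symbol p: members go to different blocks, giving {C} and {I}.
Split {A,D,E,F,G,J,K,L,M} by δ(·,p) → {A,D,E,F,G} and {J,L} and {K,M}.
Split {A,D,E,F,G} by δ(·,q) → {A,D,E} and {F,G}.
On input q, block {J,L} splits into {J} and {L}.
No further refinement is possible. Final partition (7 blocks): {C} | {A,D,E} | {I} | {J} | {K,M} | {F,G} | {L}.
The equivalence class containing E is {A,D,E}, of size 3.

3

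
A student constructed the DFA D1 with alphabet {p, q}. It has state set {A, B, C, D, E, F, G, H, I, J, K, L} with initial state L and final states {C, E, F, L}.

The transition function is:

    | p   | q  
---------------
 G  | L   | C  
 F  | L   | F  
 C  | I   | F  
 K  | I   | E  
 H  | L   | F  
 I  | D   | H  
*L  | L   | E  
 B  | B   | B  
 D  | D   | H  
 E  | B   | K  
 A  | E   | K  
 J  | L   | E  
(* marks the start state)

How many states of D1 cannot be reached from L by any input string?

No path from L leads to A, C, G, J; the other 8 states are all reachable.

4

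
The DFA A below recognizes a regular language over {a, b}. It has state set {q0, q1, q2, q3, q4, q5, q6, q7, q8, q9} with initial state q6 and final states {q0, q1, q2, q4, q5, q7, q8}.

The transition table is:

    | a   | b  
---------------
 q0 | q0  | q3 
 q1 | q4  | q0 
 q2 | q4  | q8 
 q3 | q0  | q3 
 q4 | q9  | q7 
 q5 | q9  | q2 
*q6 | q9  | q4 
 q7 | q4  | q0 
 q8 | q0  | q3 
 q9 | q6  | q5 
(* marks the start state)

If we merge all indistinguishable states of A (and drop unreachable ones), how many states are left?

States {q1} cannot be reached from the start state, so discard them.
P0 = {q0,q2,q4,q5,q7,q8} | {q3,q6,q9}.
Split {q0,q2,q4,q5,q7,q8} by δ(·,a) → {q0,q2,q7,q8} and {q4,q5}.
Refine {q0,q2,q7,q8} on symbol a: members go to different blocks, giving {q0,q8} and {q2,q7}.
Split {q3,q6,q9} by δ(·,a) → {q6,q9} and {q3}.
No further refinement is possible. Final partition (5 blocks): {q0,q8} | {q6,q9} | {q4,q5} | {q2,q7} | {q3}.

5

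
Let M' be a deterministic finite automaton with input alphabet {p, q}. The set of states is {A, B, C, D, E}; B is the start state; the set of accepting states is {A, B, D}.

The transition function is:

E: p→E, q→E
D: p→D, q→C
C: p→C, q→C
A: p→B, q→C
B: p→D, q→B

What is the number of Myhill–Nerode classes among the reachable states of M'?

3

Reachable states from the start: {B,C,D}. Unreachable: {A,E} — drop them.
Initial partition by acceptance: {B,D} | {C}.
On input q, block {B,D} splits into {B} and {D}.
The partition is now stable with 3 blocks: {B} | {C} | {D}.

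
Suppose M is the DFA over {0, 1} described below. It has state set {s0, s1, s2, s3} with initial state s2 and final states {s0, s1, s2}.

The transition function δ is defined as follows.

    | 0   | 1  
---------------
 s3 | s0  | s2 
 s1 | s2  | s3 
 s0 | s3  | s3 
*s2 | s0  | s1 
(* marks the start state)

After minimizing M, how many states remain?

4

Every state is reachable, so we keep all 4.
Initial partition by acceptance: {s0,s1,s2} | {s3}.
Split {s0,s1,s2} by δ(·,0) → {s1,s2} and {s0}.
On input 0, block {s1,s2} splits into {s1} and {s2}.
No further refinement is possible. Final partition (4 blocks): {s1} | {s3} | {s0} | {s2}.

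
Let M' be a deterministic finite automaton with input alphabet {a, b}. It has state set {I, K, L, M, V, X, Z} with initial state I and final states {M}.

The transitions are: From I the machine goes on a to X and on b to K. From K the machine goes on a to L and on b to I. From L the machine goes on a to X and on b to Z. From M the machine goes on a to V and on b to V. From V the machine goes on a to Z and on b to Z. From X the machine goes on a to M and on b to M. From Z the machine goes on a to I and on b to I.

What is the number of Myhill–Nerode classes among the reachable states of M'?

Start with accepting vs non-accepting: {M} | {I,K,L,V,X,Z}.
Split {I,K,L,V,X,Z} by δ(·,a) → {I,K,L,V,Z} and {X}.
On input a, block {I,K,L,V,Z} splits into {K,V,Z} and {I,L}.
Split {K,V,Z} by δ(·,a) → {K,Z} and {V}.
No further refinement is possible. Final partition (5 blocks): {M} | {K,Z} | {X} | {I,L} | {V}.

5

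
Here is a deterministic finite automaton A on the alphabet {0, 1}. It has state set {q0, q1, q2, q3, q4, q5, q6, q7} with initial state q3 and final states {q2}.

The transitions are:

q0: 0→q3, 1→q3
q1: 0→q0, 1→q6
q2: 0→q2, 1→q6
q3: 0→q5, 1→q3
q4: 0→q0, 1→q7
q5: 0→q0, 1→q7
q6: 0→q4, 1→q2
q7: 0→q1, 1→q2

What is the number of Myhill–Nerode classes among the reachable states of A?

Every state is reachable, so we keep all 8.
Start with accepting vs non-accepting: {q2} | {q0,q1,q3,q4,q5,q6,q7}.
Split {q0,q1,q3,q4,q5,q6,q7} by δ(·,1) → {q0,q1,q3,q4,q5} and {q6,q7}.
Refine {q0,q1,q3,q4,q5} on symbol 1: members go to different blocks, giving {q1,q4,q5} and {q0,q3}.
Split {q0,q3} by δ(·,0) → {q0} and {q3}.
No further refinement is possible. Final partition (5 blocks): {q2} | {q1,q4,q5} | {q6,q7} | {q0} | {q3}.

5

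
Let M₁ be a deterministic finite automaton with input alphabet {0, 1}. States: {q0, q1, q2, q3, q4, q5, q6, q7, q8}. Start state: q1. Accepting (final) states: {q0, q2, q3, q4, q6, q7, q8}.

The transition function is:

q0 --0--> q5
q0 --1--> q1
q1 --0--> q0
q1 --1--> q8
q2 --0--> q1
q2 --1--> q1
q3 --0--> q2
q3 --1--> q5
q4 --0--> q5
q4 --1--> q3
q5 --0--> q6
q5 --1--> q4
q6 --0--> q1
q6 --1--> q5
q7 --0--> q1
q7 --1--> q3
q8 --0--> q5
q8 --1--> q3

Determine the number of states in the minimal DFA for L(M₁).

4

States {q7} cannot be reached from the start state, so discard them.
Start with accepting vs non-accepting: {q0,q2,q3,q4,q6,q8} | {q1,q5}.
Refine {q0,q2,q3,q4,q6,q8} on symbol 0: members go to different blocks, giving {q0,q2,q4,q6,q8} and {q3}.
On input 1, block {q0,q2,q4,q6,q8} splits into {q0,q2,q6} and {q4,q8}.
No further refinement is possible. Final partition (4 blocks): {q0,q2,q6} | {q1,q5} | {q3} | {q4,q8}.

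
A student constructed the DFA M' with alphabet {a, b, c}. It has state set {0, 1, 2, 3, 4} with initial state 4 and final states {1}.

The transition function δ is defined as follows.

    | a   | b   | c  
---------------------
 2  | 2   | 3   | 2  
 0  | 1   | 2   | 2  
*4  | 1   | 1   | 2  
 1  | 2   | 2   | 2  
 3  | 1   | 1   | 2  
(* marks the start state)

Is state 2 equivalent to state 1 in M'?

No

States {0} cannot be reached from the start state, so discard them.
Initial partition by acceptance: {1} | {2,3,4}.
Refine {2,3,4} on symbol a: members go to different blocks, giving {3,4} and {2}.
No further refinement is possible. Final partition (3 blocks): {1} | {3,4} | {2}.
2 and 1 end up in different blocks, so they are distinguishable. For instance, the string 'ε' is accepted from only 1.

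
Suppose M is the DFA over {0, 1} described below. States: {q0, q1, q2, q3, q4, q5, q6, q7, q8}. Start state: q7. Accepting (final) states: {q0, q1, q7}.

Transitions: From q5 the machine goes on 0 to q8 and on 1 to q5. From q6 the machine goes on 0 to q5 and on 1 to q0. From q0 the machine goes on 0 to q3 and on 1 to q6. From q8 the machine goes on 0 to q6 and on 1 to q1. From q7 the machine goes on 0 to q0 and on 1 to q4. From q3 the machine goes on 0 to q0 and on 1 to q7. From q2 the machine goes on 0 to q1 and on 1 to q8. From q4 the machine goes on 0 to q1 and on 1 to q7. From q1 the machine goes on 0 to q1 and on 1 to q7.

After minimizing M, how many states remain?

Reachable states from the start: {q0,q1,q3,q4,q5,q6,q7,q8}. Unreachable: {q2} — drop them.
Initial partition by acceptance: {q0,q1,q7} | {q3,q4,q5,q6,q8}.
Split {q0,q1,q7} by δ(·,0) → {q1,q7} and {q0}.
On input 0, block {q1,q7} splits into {q1} and {q7}.
On input 0, block {q3,q4,q5,q6,q8} splits into {q5,q6,q8} and {q3} and {q4}.
Split {q5,q6,q8} by δ(·,1) → {q5} and {q6} and {q8}.
No further refinement is possible. Final partition (8 blocks): {q1} | {q5} | {q0} | {q7} | {q3} | {q4} | {q6} | {q8}.

8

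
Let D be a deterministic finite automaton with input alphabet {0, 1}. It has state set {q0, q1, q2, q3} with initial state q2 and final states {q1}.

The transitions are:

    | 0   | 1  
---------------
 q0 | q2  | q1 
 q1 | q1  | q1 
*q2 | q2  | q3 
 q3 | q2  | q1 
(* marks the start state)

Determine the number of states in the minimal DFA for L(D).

Reachable states from the start: {q1,q2,q3}. Unreachable: {q0} — drop them.
Initial partition by acceptance: {q1} | {q2,q3}.
Split {q2,q3} by δ(·,1) → {q2} and {q3}.
The partition is now stable with 3 blocks: {q1} | {q2} | {q3}.

3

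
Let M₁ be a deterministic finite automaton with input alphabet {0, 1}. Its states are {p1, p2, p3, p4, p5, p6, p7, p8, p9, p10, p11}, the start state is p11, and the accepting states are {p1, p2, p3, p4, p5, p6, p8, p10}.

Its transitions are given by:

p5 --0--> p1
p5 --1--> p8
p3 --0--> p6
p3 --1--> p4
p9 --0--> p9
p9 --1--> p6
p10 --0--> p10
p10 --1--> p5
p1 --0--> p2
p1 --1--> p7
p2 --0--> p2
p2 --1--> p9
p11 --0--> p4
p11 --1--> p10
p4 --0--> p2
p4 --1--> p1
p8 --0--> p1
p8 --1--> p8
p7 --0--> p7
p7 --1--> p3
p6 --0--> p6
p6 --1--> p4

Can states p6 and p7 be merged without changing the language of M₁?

No

Every state is reachable, so we keep all 11.
Start with accepting vs non-accepting: {p1,p2,p3,p4,p5,p6,p8,p10} | {p7,p9,p11}.
On input 1, block {p1,p2,p3,p4,p5,p6,p8,p10} splits into {p3,p4,p5,p6,p8,p10} and {p1,p2}.
On input 0, block {p3,p4,p5,p6,p8,p10} splits into {p3,p6,p10} and {p4,p5,p8}.
On input 0, block {p7,p9,p11} splits into {p7,p9} and {p11}.
Split {p4,p5,p8} by δ(·,1) → {p5,p8} and {p4}.
On input 1, block {p3,p6,p10} splits into {p3,p6} and {p10}.
The partition is now stable with 7 blocks: {p3,p6} | {p7,p9} | {p1,p2} | {p5,p8} | {p11} | {p4} | {p10}.
p6 and p7 end up in different blocks, so they are distinguishable. For instance, the string 'ε' is accepted from only p6.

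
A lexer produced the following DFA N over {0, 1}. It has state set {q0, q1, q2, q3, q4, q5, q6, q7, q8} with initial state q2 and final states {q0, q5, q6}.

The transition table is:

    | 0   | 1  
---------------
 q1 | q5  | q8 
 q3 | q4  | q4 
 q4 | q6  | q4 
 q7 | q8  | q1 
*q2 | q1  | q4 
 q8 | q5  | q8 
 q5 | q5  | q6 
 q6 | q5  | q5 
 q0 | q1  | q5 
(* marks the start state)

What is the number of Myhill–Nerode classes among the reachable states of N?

3

Reachable states from the start: {q1,q2,q4,q5,q6,q8}. Unreachable: {q0,q3,q7} — drop them.
P0 = {q5,q6} | {q1,q2,q4,q8}.
Split {q1,q2,q4,q8} by δ(·,0) → {q1,q4,q8} and {q2}.
Stable partition: {q5,q6} | {q1,q4,q8} | {q2} — 3 equivalence classes.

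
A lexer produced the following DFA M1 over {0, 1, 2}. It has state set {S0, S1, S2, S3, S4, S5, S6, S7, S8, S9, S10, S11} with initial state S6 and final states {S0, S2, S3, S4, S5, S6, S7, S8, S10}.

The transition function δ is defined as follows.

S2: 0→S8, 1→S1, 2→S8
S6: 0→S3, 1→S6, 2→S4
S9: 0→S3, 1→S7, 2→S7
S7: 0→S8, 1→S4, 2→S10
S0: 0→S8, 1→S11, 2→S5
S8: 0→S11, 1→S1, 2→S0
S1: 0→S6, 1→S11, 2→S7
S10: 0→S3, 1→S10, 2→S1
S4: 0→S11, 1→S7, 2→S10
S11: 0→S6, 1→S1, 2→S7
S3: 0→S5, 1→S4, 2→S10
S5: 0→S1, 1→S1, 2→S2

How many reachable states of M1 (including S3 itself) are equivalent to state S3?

2

Reachable states from the start: {S0,S1,S2,S3,S4,S5,S6,S7,S8,S10,S11}. Unreachable: {S9} — drop them.
Initial partition by acceptance: {S0,S2,S3,S4,S5,S6,S7,S8,S10} | {S1,S11}.
Refine {S0,S2,S3,S4,S5,S6,S7,S8,S10} on symbol 0: members go to different blocks, giving {S0,S2,S3,S6,S7,S10} and {S4,S5,S8}.
Refine {S0,S2,S3,S6,S7,S10} on symbol 0: members go to different blocks, giving {S0,S2,S3,S7} and {S6,S10}.
Refine {S0,S2,S3,S7} on symbol 1: members go to different blocks, giving {S0,S2} and {S3,S7}.
On input 1, block {S4,S5,S8} splits into {S5,S8} and {S4}.
On input 2, block {S6,S10} splits into {S6} and {S10}.
The partition is now stable with 7 blocks: {S0,S2} | {S1,S11} | {S5,S8} | {S6} | {S3,S7} | {S4} | {S10}.
State S3 belongs to the block {S3,S7}, which has 2 states.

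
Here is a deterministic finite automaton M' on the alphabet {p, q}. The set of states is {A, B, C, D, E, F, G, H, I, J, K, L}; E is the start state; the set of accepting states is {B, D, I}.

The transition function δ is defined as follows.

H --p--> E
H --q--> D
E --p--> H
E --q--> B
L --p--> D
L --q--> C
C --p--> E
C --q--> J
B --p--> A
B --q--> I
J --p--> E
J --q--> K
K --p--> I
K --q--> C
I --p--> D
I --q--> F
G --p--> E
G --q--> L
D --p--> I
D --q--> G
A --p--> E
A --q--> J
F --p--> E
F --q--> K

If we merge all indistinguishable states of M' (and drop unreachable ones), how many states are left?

7

P0 = {B,D,I} | {A,C,E,F,G,H,J,K,L}.
On input p, block {B,D,I} splits into {D,I} and {B}.
Split {A,C,E,F,G,H,J,K,L} by δ(·,p) → {A,C,E,F,G,H,J} and {K,L}.
Refine {A,C,E,F,G,H,J} on symbol q: members go to different blocks, giving {F,G,J} and {A,C} and {E} and {H}.
Stable partition: {D,I} | {F,G,J} | {B} | {K,L} | {A,C} | {E} | {H} — 7 equivalence classes.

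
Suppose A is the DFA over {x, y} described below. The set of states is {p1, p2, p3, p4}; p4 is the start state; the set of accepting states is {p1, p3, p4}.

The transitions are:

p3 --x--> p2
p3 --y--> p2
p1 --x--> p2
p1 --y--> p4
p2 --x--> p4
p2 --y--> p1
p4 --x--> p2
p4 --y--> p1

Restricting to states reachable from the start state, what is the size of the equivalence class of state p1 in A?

First remove the unreachable states {p3}; 3 states remain.
Start with accepting vs non-accepting: {p1,p4} | {p2}.
No further refinement is possible. Final partition (2 blocks): {p1,p4} | {p2}.
State p1 belongs to the block {p1,p4}, which has 2 states.

2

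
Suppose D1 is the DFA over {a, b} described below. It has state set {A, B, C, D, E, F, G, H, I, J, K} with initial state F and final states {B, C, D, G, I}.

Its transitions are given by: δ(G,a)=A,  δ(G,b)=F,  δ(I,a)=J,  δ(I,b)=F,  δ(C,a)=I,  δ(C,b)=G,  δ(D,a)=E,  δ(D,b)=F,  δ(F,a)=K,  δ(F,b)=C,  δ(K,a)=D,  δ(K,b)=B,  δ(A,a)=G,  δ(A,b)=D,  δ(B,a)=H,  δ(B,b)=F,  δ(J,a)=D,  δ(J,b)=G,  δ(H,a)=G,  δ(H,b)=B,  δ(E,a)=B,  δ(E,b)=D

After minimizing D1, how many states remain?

4

All states are reachable from the start state.
Initial partition by acceptance: {B,C,D,G,I} | {A,E,F,H,J,K}.
On input a, block {B,C,D,G,I} splits into {B,D,G,I} and {C}.
On input a, block {A,E,F,H,J,K} splits into {A,E,H,J,K} and {F}.
No further refinement is possible. Final partition (4 blocks): {B,D,G,I} | {A,E,H,J,K} | {C} | {F}.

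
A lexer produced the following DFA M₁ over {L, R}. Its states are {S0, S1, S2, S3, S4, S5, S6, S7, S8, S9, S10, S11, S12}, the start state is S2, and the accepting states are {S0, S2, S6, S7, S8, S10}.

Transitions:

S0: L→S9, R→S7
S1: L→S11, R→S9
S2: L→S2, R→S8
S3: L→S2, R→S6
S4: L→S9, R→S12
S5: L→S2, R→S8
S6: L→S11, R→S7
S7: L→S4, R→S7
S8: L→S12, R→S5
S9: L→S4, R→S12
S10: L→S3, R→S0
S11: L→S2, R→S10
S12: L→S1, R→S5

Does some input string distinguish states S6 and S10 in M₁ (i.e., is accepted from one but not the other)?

No

Initial partition by acceptance: {S0,S2,S6,S7,S8,S10} | {S1,S3,S4,S5,S9,S11,S12}.
Split {S0,S2,S6,S7,S8,S10} by δ(·,L) → {S0,S6,S7,S8,S10} and {S2}.
On input R, block {S0,S6,S7,S8,S10} splits into {S0,S6,S7,S10} and {S8}.
Split {S1,S3,S4,S5,S9,S11,S12} by δ(·,L) → {S1,S4,S9,S12} and {S3,S5,S11}.
On input L, block {S0,S6,S7,S10} splits into {S0,S7} and {S6,S10}.
Split {S1,S4,S9,S12} by δ(·,L) → {S4,S9,S12} and {S1}.
On input L, block {S4,S9,S12} splits into {S4,S9} and {S12}.
Refine {S3,S5,S11} on symbol R: members go to different blocks, giving {S3,S11} and {S5}.
No further refinement is possible. Final partition (9 blocks): {S0,S7} | {S4,S9} | {S2} | {S8} | {S3,S11} | {S6,S10} | {S1} | {S12} | {S5}.
S6 and S10 lie in the same block of the stable partition, so they are equivalent — no string distinguishes them.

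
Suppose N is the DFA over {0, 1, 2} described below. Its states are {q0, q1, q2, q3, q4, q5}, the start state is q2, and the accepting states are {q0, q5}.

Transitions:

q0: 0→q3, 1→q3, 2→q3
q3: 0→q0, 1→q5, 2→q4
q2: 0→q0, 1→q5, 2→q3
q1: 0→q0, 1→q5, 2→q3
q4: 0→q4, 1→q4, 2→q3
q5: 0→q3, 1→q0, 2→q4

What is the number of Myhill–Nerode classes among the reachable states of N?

5

First remove the unreachable states {q1}; 5 states remain.
P0 = {q0,q5} | {q2,q3,q4}.
Refine {q0,q5} on symbol 1: members go to different blocks, giving {q0} and {q5}.
Split {q2,q3,q4} by δ(·,0) → {q2,q3} and {q4}.
Refine {q2,q3} on symbol 2: members go to different blocks, giving {q2} and {q3}.
No further refinement is possible. Final partition (5 blocks): {q0} | {q2} | {q5} | {q4} | {q3}.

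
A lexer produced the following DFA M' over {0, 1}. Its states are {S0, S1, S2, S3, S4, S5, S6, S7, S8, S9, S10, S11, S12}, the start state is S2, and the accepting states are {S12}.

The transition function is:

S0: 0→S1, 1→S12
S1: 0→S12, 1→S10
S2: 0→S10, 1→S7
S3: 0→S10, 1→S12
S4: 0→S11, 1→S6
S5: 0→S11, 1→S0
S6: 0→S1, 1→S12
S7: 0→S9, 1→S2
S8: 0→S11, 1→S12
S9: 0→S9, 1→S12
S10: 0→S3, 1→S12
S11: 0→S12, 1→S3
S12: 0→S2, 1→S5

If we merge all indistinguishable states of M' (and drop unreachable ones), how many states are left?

6

States {S4,S6,S8} cannot be reached from the start state, so discard them.
Initial partition by acceptance: {S12} | {S0,S1,S2,S3,S5,S7,S9,S10,S11}.
On input 0, block {S0,S1,S2,S3,S5,S7,S9,S10,S11} splits into {S0,S2,S3,S5,S7,S9,S10} and {S1,S11}.
On input 0, block {S0,S2,S3,S5,S7,S9,S10} splits into {S2,S3,S7,S9,S10} and {S0,S5}.
On input 1, block {S2,S3,S7,S9,S10} splits into {S3,S9,S10} and {S2,S7}.
On input 1, block {S0,S5} splits into {S0} and {S5}.
Stable partition: {S12} | {S3,S9,S10} | {S1,S11} | {S0} | {S2,S7} | {S5} — 6 equivalence classes.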